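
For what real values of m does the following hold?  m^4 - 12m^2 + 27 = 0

Let u = m^2. The equation becomes u^2 - 12u + 27 = 0.
Factor: (u - 9)(u - 3) = 0, so u = 9 or u = 3.
m^2 = 9 gives m = +/-3.
m^2 = 3 gives m = +/-sqrt(3) ~= +/-1.7321.

m = -3 or m = -1.7321 or m = 1.7321 or m = 3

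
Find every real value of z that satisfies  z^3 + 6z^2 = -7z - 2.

Rearrange: z^3 + 6z^2 + 7z + 2 = 0.
Possible rational roots are divisors of 2. Testing z = -1 gives 0, so (z + 1) is a factor.
Divide: z^3 + 6z^2 + 7z + 2 = (z + 1)(z^2 + 5z + 2).
Apply the quadratic formula to z^2 + 5z + 2 = 0: z = (-5 +/- sqrt(17))/2, i.e. z ~= -0.4384 or z ~= -4.5616.

z = -4.5616 or z = -1 or z = -0.4384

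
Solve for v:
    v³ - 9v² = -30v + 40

Rearrange: v³ - 9v² + 30v - 40 = 0.
Possible rational roots are divisors of -40. Testing v = 4 gives 0, so (v - 4) is a factor.
Divide: v³ - 9v² + 30v - 40 = (v - 4)(v² - 5v + 10).
The quadratic v² - 5v + 10 has discriminant -15 < 0, so no further real roots.

v = 4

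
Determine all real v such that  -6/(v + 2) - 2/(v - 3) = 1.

v = -9.1789 or v = 2.1789

Multiply both sides by (v + 2)(v - 3):
-6(v - 3) - 2(v + 2) = (v + 2)(v - 3).
Expand and collect terms: v² + 7v - 20 = 0.
By the quadratic formula, v = (-7 ± √129) / 2, so v ≈ 2.1789 or v ≈ -9.1789.
Neither value makes a denominator zero (v ≠ -2, v ≠ 3), so both are valid.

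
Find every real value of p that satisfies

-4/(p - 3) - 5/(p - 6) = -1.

p = 4.101 or p = 13.899

Multiply both sides by (p - 3)(p - 6):
-4(p - 6) - 5(p - 3) = -(p - 3)(p - 6).
Expand and collect terms: -p^2 + 18p - 57 = 0.
By the quadratic formula, p = (-18 +/- sqrt(96)) / -2, so p ~= 4.101 or p ~= 13.899.
Neither value makes a denominator zero (p != 3, p != 6), so both are valid.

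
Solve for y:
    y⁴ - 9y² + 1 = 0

y = -2.9812 or y = -0.3354 or y = 0.3354 or y = 2.9812

Let u = y². The equation becomes u² - 9u + 1 = 0.
By the quadratic formula, u = √(77)/2 + 9/2 or u = 9/2 - √(77)/2.
y² = √(77)/2 + 9/2 gives y = ±√(√(77)/2 + 9/2) ≈ ±2.9812.
y² = 9/2 - √(77)/2 gives y = ±√(9/2 - √(77)/2) ≈ ±0.3354.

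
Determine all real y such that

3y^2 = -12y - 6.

Rearrange to standard form: 3y^2 + 12y + 6 = 0.
Discriminant: (12)^2 - 4*3*6 = 72.
Quadratic formula: y = (-12 +/- sqrt(72)) / 6.
So y = -2 + sqrt(2) ~= -0.5858 or y = -2 - sqrt(2) ~= -3.4142.

y = -3.4142 or y = -0.5858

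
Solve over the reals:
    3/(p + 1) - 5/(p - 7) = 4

Multiply both sides by (p + 1)(p - 7):
3(p - 7) - 5(p + 1) = 4(p + 1)(p - 7).
Expand and collect terms: 4p² - 22p - 2 = 0.
By the quadratic formula, p = (22 ± √516) / 8, so p ≈ 5.5895 or p ≈ -0.0895.
Neither value makes a denominator zero (p ≠ -1, p ≠ 7), so both are valid.

p = -0.0895 or p = 5.5895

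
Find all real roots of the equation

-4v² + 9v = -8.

Rearrange to standard form: -4v² + 9v + 8 = 0.
Discriminant: (9)² − 4·(-4)·8 = 209.
Quadratic formula: v = (-9 ± √209) / (-8).
So v = 9/8 - √(209)/8 ≈ -0.6821 or v = 9/8 + √(209)/8 ≈ 2.9321.

v = -0.6821 or v = 2.9321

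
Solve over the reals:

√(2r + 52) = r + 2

Square both sides: 2r + 52 = (r + 2)².
Expand and rearrange: r² + 2r - 48 = 0.
Solving gives r = 6 or r = -8.
Check each candidate in the original equation:
  r = 6: √(64) = 8, while r + 2 = 8 — valid.
  r = -8: √(36) = 6, while r + 2 = -6 — extraneous.

r = 6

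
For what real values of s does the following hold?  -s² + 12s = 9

Rearrange to standard form: -s² + 12s - 9 = 0.
Discriminant: (12)² − 4·(-1)·(-9) = 108.
Quadratic formula: s = (-12 ± √108) / (-2).
So s = 6 - 3·√(3) ≈ 0.8038 or s = 3·√(3) + 6 ≈ 11.1962.

s = 0.8038 or s = 11.1962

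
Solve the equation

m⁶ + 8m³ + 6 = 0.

m = -1.9276 or m = -0.9427

Let u = m³. The equation becomes u² + 8u + 6 = 0.
By the quadratic formula, u = -4 + √(10) or u = -4 - √(10).
m³ = -4 + √(10) gives m = -∛(4 - √(10)) ≈ -0.9427.
m³ = -4 - √(10) gives m = -∛(√(10) + 4) ≈ -1.9276.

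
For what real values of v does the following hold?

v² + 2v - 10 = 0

Discriminant: (2)² − 4·1·(-10) = 44.
Quadratic formula: v = (-2 ± √44) / 2.
So v = -1 + √(11) ≈ 2.3166 or v = -√(11) - 1 ≈ -4.3166.

v = -4.3166 or v = 2.3166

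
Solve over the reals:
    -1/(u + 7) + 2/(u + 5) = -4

Multiply both sides by (u + 7)(u + 5):
-(u + 5) + 2(u + 7) = -4(u + 7)(u + 5).
Expand and collect terms: -4u² - 49u - 149 = 0.
By the quadratic formula, u = (49 ± √17) / -8, so u ≈ -6.6404 or u ≈ -5.6096.
Neither value makes a denominator zero (u ≠ -7, u ≠ -5), so both are valid.

u = -6.6404 or u = -5.6096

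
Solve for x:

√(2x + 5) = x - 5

x = 10

Square both sides: 2x + 5 = (x - 5)².
Expand and rearrange: x² - 12x + 20 = 0.
Solving gives x = 10 or x = 2.
Check each candidate in the original equation:
  x = 10: √(25) = 5, while x - 5 = 5 — valid.
  x = 2: √(9) = 3, while x - 5 = -3 — extraneous.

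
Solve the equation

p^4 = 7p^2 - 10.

p = -2.2361 or p = -1.4142 or p = 1.4142 or p = 2.2361

Let u = p^2. The equation becomes u^2 - 7u + 10 = 0.
Factor: (u - 5)(u - 2) = 0, so u = 5 or u = 2.
p^2 = 5 gives p = +/-sqrt(5) ~= +/-2.2361.
p^2 = 2 gives p = +/-sqrt(2) ~= +/-1.4142.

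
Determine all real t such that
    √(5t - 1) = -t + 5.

t = 2

Square both sides: 5t - 1 = (-t + 5)².
Expand and rearrange: t² - 15t + 26 = 0.
Solving gives t = 13 or t = 2.
Check each candidate in the original equation:
  t = 13: √(64) = 8, while -t + 5 = -8 — extraneous.
  t = 2: √(9) = 3, while -t + 5 = 3 — valid.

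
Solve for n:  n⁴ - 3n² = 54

Let u = n². The equation becomes u² - 3u - 54 = 0.
Factor: (u - 9)(u + 6) = 0, so u = 9 or u = -6.
n² = 9 gives n = ±3.
n² = -6 < 0 has no real solution.

n = -3 or n = 3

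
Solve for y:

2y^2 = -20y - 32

y = -8 or y = -2

Bring every term to one side: 2y^2 + 20y + 32 = 0.
Factor: 2(y + 2)(y + 8) = 0.
So y = -2 or y = -8.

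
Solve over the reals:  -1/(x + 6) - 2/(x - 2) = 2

Multiply both sides by (x + 6)(x - 2):
-(x - 2) - 2(x + 6) = 2(x + 6)(x - 2).
Expand and collect terms: 2x² + 11x - 14 = 0.
By the quadratic formula, x = (-11 ± √233) / 4, so x ≈ 1.0661 or x ≈ -6.5661.
Neither value makes a denominator zero (x ≠ -6, x ≠ 2), so both are valid.

x = -6.5661 or x = 1.0661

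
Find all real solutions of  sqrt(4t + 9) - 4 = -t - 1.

t = 0

Isolate the radical: sqrt(4t + 9) = -t + 3.
Square both sides: 4t + 9 = (-t + 3)^2.
Expand and rearrange: t^2 - 10t = 0.
Solving gives t = 10 or t = 0.
Check each candidate in the original equation:
  t = 10: sqrt(49) = 7, while -t + 3 = -7 — extraneous.
  t = 0: sqrt(9) = 3, while -t + 3 = 3 — valid.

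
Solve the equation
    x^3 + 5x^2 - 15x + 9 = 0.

x = -7.2426 or x = 1 or x = 1.2426

Possible rational roots are divisors of 9. Testing x = 1 gives 0, so (x - 1) is a factor.
Divide: x^3 + 5x^2 - 15x + 9 = (x - 1)(x^2 + 6x - 9).
Apply the quadratic formula to x^2 + 6x - 9 = 0: x = (-6 +/- sqrt(72))/2, i.e. x ~= 1.2426 or x ~= -7.2426.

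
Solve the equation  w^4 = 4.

w = -1.4142 or w = 1.4142

Let u = w^2. The equation becomes u^2 - 4 = 0.
Factor: (u + 2)(u - 2) = 0, so u = -2 or u = 2.
w^2 = -2 < 0 has no real solution.
w^2 = 2 gives w = +/-sqrt(2) ~= +/-1.4142.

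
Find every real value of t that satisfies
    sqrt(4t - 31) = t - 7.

t = 8 or t = 10

Square both sides: 4t - 31 = (t - 7)^2.
Expand and rearrange: t^2 - 18t + 80 = 0.
Solving gives t = 10 or t = 8.
Check each candidate in the original equation:
  t = 10: sqrt(9) = 3, while t - 7 = 3 — valid.
  t = 8: sqrt(1) = 1, while t - 7 = 1 — valid.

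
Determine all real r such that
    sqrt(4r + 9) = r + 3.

Square both sides: 4r + 9 = (r + 3)^2.
Expand and rearrange: r^2 + 2r = 0.
Solving gives r = 0 or r = -2.
Check each candidate in the original equation:
  r = 0: sqrt(9) = 3, while r + 3 = 3 — valid.
  r = -2: sqrt(1) = 1, while r + 3 = 1 — valid.

r = -2 or r = 0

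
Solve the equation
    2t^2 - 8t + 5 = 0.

t = 0.7753 or t = 3.2247

Discriminant: (-8)^2 - 4*2*5 = 24.
Quadratic formula: t = (8 +/- sqrt(24)) / 4.
So t = sqrt(6)/2 + 2 ~= 3.2247 or t = 2 - sqrt(6)/2 ~= 0.7753.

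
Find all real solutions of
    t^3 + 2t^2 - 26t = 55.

t = -5 or t = -2.1401 or t = 5.1401

Rearrange: t^3 + 2t^2 - 26t - 55 = 0.
Possible rational roots are divisors of -55. Testing t = -5 gives 0, so (t + 5) is a factor.
Divide: t^3 + 2t^2 - 26t - 55 = (t + 5)(t^2 - 3t - 11).
Apply the quadratic formula to t^2 - 3t - 11 = 0: t = (3 +/- sqrt(53))/2, i.e. t ~= 5.1401 or t ~= -2.1401.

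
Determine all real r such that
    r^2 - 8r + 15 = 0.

r = 3 or r = 5

Factor: (r - 3)(r - 5) = 0.
So r = 3 or r = 5.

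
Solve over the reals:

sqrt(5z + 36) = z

z = 9

Square both sides: 5z + 36 = (z)^2.
Expand and rearrange: z^2 - 5z - 36 = 0.
Solving gives z = 9 or z = -4.
Check each candidate in the original equation:
  z = 9: sqrt(81) = 9, while z = 9 — valid.
  z = -4: sqrt(16) = 4, while z = -4 — extraneous.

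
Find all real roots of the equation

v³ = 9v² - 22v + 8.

Rearrange: v³ - 9v² + 22v - 8 = 0.
Possible rational roots are divisors of -8. Testing v = 4 gives 0, so (v - 4) is a factor.
Divide: v³ - 9v² + 22v - 8 = (v - 4)(v² - 5v + 2).
Apply the quadratic formula to v² - 5v + 2 = 0: v = (5 ± √17)/2, i.e. v ≈ 4.5616 or v ≈ 0.4384.

v = 0.4384 or v = 4 or v = 4.5616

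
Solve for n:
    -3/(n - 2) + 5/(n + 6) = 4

Multiply both sides by (n - 2)(n + 6):
-3(n + 6) + 5(n - 2) = 4(n - 2)(n + 6).
Expand and collect terms: 4n² + 14n - 20 = 0.
By the quadratic formula, n = (-14 ± √516) / 8, so n ≈ 1.0895 or n ≈ -4.5895.
Neither value makes a denominator zero (n ≠ 2, n ≠ -6), so both are valid.

n = -4.5895 or n = 1.0895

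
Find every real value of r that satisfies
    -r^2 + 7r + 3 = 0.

Discriminant: (7)^2 - 4*(-1)*3 = 61.
Quadratic formula: r = (-7 +/- sqrt(61)) / (-2).
So r = 7/2 - sqrt(61)/2 ~= -0.4051 or r = 7/2 + sqrt(61)/2 ~= 7.4051.

r = -0.4051 or r = 7.4051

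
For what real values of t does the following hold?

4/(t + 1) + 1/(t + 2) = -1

t = -6.2361 or t = -1.7639

Multiply both sides by (t + 1)(t + 2):
4(t + 2) + (t + 1) = -(t + 1)(t + 2).
Expand and collect terms: -t² - 8t - 11 = 0.
By the quadratic formula, t = (8 ± √20) / -2, so t ≈ -6.2361 or t ≈ -1.7639.
Neither value makes a denominator zero (t ≠ -1, t ≠ -2), so both are valid.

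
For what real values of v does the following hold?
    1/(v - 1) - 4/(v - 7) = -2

Multiply both sides by (v - 1)(v - 7):
(v - 7) - 4(v - 1) = -2(v - 1)(v - 7).
Expand and collect terms: -2v² + 19v - 11 = 0.
By the quadratic formula, v = (-19 ± √273) / -4, so v ≈ 0.6193 or v ≈ 8.8807.
Neither value makes a denominator zero (v ≠ 1, v ≠ 7), so both are valid.

v = 0.6193 or v = 8.8807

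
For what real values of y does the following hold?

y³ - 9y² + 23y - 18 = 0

Possible rational roots are divisors of -18. Testing y = 2 gives 0, so (y - 2) is a factor.
Divide: y³ - 9y² + 23y - 18 = (y - 2)(y² - 7y + 9).
Apply the quadratic formula to y² - 7y + 9 = 0: y = (7 ± √13)/2, i.e. y ≈ 5.3028 or y ≈ 1.6972.

y = 1.6972 or y = 2 or y = 5.3028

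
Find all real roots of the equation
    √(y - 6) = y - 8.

y = 10

Square both sides: y - 6 = (y - 8)².
Expand and rearrange: y² - 17y + 70 = 0.
Solving gives y = 10 or y = 7.
Check each candidate in the original equation:
  y = 10: √(4) = 2, while y - 8 = 2 — valid.
  y = 7: √(1) = 1, while y - 8 = -1 — extraneous.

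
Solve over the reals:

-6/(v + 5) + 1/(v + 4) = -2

v = -3.5 or v = -3

Multiply both sides by (v + 5)(v + 4):
-6(v + 4) + (v + 5) = -2(v + 5)(v + 4).
Expand and collect terms: -2v^2 - 13v - 21 = 0.
Factor or apply the quadratic formula: v = -3.5 or v = -3.
Neither value makes a denominator zero (v != -5, v != -4), so both are valid.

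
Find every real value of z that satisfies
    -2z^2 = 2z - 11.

Rearrange to standard form: -2z^2 - 2z + 11 = 0.
Discriminant: (-2)^2 - 4*(-2)*11 = 92.
Quadratic formula: z = (2 +/- sqrt(92)) / (-4).
So z = -sqrt(23)/2 - 1/2 ~= -2.8979 or z = -1/2 + sqrt(23)/2 ~= 1.8979.

z = -2.8979 or z = 1.8979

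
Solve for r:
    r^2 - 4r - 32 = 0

Factor: (r + 4)(r - 8) = 0.
So r = -4 or r = 8.

r = -4 or r = 8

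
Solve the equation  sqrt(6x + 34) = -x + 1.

x = -3

Square both sides: 6x + 34 = (-x + 1)^2.
Expand and rearrange: x^2 - 8x - 33 = 0.
Solving gives x = 11 or x = -3.
Check each candidate in the original equation:
  x = 11: sqrt(100) = 10, while -x + 1 = -10 — extraneous.
  x = -3: sqrt(16) = 4, while -x + 1 = 4 — valid.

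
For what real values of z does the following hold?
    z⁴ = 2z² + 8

Let u = z². The equation becomes u² - 2u - 8 = 0.
Factor: (u + 2)(u - 4) = 0, so u = -2 or u = 4.
z² = -2 < 0 has no real solution.
z² = 4 gives z = ±2.

z = -2 or z = 2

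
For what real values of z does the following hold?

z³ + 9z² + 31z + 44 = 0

Possible rational roots are divisors of 44. Testing z = -4 gives 0, so (z + 4) is a factor.
Divide: z³ + 9z² + 31z + 44 = (z + 4)(z² + 5z + 11).
The quadratic z² + 5z + 11 has discriminant -19 < 0, so no further real roots.

z = -4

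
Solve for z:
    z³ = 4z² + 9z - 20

Rearrange: z³ - 4z² - 9z + 20 = 0.
Possible rational roots are divisors of 20. Testing z = 5 gives 0, so (z - 5) is a factor.
Divide: z³ - 4z² - 9z + 20 = (z - 5)(z² + z - 4).
Apply the quadratic formula to z² + z - 4 = 0: z = (-1 ± √17)/2, i.e. z ≈ 1.5616 or z ≈ -2.5616.

z = -2.5616 or z = 1.5616 or z = 5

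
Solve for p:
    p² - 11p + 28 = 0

Factor: (p - 7)(p - 4) = 0.
So p = 7 or p = 4.

p = 4 or p = 7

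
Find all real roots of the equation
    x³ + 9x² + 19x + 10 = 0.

Possible rational roots are divisors of 10. Testing x = -2 gives 0, so (x + 2) is a factor.
Divide: x³ + 9x² + 19x + 10 = (x + 2)(x² + 7x + 5).
Apply the quadratic formula to x² + 7x + 5 = 0: x = (-7 ± √29)/2, i.e. x ≈ -0.8074 or x ≈ -6.1926.

x = -6.1926 or x = -2 or x = -0.8074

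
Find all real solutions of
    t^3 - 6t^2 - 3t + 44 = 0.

t = -2.4641 or t = 4 or t = 4.4641

Possible rational roots are divisors of 44. Testing t = 4 gives 0, so (t - 4) is a factor.
Divide: t^3 - 6t^2 - 3t + 44 = (t - 4)(t^2 - 2t - 11).
Apply the quadratic formula to t^2 - 2t - 11 = 0: t = (2 +/- sqrt(48))/2, i.e. t ~= 4.4641 or t ~= -2.4641.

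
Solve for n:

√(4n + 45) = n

n = 9

Square both sides: 4n + 45 = (n)².
Expand and rearrange: n² - 4n - 45 = 0.
Solving gives n = 9 or n = -5.
Check each candidate in the original equation:
  n = 9: √(81) = 9, while n = 9 — valid.
  n = -5: √(25) = 5, while n = -5 — extraneous.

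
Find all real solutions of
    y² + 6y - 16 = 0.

y = -8 or y = 2

Factor: (y + 8)(y - 2) = 0.
So y = -8 or y = 2.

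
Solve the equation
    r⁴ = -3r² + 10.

r = -1.4142 or r = 1.4142

Let u = r². The equation becomes u² + 3u - 10 = 0.
Factor: (u - 2)(u + 5) = 0, so u = 2 or u = -5.
r² = 2 gives r = ±√(2) ≈ ±1.4142.
r² = -5 < 0 has no real solution.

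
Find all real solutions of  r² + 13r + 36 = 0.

r = -9 or r = -4

Factor: (r + 9)(r + 4) = 0.
So r = -9 or r = -4.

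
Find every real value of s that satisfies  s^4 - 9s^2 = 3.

s = -3.0532 or s = 3.0532

Let u = s^2. The equation becomes u^2 - 9u - 3 = 0.
By the quadratic formula, u = 9/2 + sqrt(93)/2 or u = 9/2 - sqrt(93)/2.
s^2 = 9/2 + sqrt(93)/2 gives s = +/-sqrt(9/2 + sqrt(93)/2) ~= +/-3.0532.
s^2 = 9/2 - sqrt(93)/2 < 0 has no real solution.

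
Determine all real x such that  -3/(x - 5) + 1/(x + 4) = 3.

x = -3.6229 or x = 3.9563

Multiply both sides by (x - 5)(x + 4):
-3(x + 4) + (x - 5) = 3(x - 5)(x + 4).
Expand and collect terms: 3x^2 - x - 43 = 0.
By the quadratic formula, x = (1 +/- sqrt(517)) / 6, so x ~= 3.9563 or x ~= -3.6229.
Neither value makes a denominator zero (x != 5, x != -4), so both are valid.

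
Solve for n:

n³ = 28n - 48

Rearrange: n³ - 28n + 48 = 0.
Possible rational roots are divisors of 48. Testing n = 4 gives 0, so (n - 4) is a factor.
Divide: n³ - 28n + 48 = (n - 4)(n² + 4n - 12).
Factor the quadratic: n = 2 or n = -6.

n = -6 or n = 2 or n = 4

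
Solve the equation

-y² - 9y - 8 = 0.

Factor: -1(y + 8)(y + 1) = 0.
So y = -8 or y = -1.

y = -8 or y = -1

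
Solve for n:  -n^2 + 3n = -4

Bring every term to one side: -n^2 + 3n + 4 = 0.
Factor: -1(n - 4)(n + 1) = 0.
So n = 4 or n = -1.

n = -1 or n = 4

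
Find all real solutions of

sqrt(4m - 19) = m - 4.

m = 5 or m = 7

Square both sides: 4m - 19 = (m - 4)^2.
Expand and rearrange: m^2 - 12m + 35 = 0.
Solving gives m = 7 or m = 5.
Check each candidate in the original equation:
  m = 7: sqrt(9) = 3, while m - 4 = 3 — valid.
  m = 5: sqrt(1) = 1, while m - 4 = 1 — valid.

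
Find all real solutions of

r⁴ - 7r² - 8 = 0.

Let u = r². The equation becomes u² - 7u - 8 = 0.
Factor: (u - 8)(u + 1) = 0, so u = 8 or u = -1.
r² = 8 gives r = ±2·√(2) ≈ ±2.8284.
r² = -1 < 0 has no real solution.

r = -2.8284 or r = 2.8284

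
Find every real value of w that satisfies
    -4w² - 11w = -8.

w = -3.3475 or w = 0.5975

Rearrange to standard form: -4w² - 11w + 8 = 0.
Discriminant: (-11)² − 4·(-4)·8 = 249.
Quadratic formula: w = (11 ± √249) / (-8).
So w = -√(249)/8 - 11/8 ≈ -3.3475 or w = -11/8 + √(249)/8 ≈ 0.5975.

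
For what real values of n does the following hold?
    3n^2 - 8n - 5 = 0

Discriminant: (-8)^2 - 4*3*(-5) = 124.
Quadratic formula: n = (8 +/- sqrt(124)) / 6.
So n = 4/3 + sqrt(31)/3 ~= 3.1893 or n = 4/3 - sqrt(31)/3 ~= -0.5226.

n = -0.5226 or n = 3.1893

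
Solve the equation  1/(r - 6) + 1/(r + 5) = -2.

Multiply both sides by (r - 6)(r + 5):
(r + 5) + (r - 6) = -2(r - 6)(r + 5).
Expand and collect terms: -2r² + 61 = 0.
By the quadratic formula, r = (0 ± √488) / -4, so r ≈ -5.5227 or r ≈ 5.5227.
Neither value makes a denominator zero (r ≠ 6, r ≠ -5), so both are valid.

r = -5.5227 or r = 5.5227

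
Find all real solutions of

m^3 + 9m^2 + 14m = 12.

m = -6.6056 or m = -3 or m = 0.6056

Rearrange: m^3 + 9m^2 + 14m - 12 = 0.
Possible rational roots are divisors of -12. Testing m = -3 gives 0, so (m + 3) is a factor.
Divide: m^3 + 9m^2 + 14m - 12 = (m + 3)(m^2 + 6m - 4).
Apply the quadratic formula to m^2 + 6m - 4 = 0: m = (-6 +/- sqrt(52))/2, i.e. m ~= 0.6056 or m ~= -6.6056.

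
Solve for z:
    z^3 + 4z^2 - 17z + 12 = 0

Possible rational roots are divisors of 12. Testing z = 1 gives 0, so (z - 1) is a factor.
Divide: z^3 + 4z^2 - 17z + 12 = (z - 1)(z^2 + 5z - 12).
Apply the quadratic formula to z^2 + 5z - 12 = 0: z = (-5 +/- sqrt(73))/2, i.e. z ~= 1.772 or z ~= -6.772.

z = -6.772 or z = 1 or z = 1.772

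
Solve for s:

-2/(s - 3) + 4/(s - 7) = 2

Multiply both sides by (s - 3)(s - 7):
-2(s - 7) + 4(s - 3) = 2(s - 3)(s - 7).
Expand and collect terms: 2s² - 22s + 40 = 0.
By the quadratic formula, s = (22 ± √164) / 4, so s ≈ 8.7016 or s ≈ 2.2984.
Neither value makes a denominator zero (s ≠ 3, s ≠ 7), so both are valid.

s = 2.2984 or s = 8.7016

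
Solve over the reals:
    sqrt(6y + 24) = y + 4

y = -4 or y = 2

Square both sides: 6y + 24 = (y + 4)^2.
Expand and rearrange: y^2 + 2y - 8 = 0.
Solving gives y = 2 or y = -4.
Check each candidate in the original equation:
  y = 2: sqrt(36) = 6, while y + 4 = 6 — valid.
  y = -4: sqrt(0) = 0, while y + 4 = 0 — valid.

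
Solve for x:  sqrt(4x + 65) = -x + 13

x = 4

Square both sides: 4x + 65 = (-x + 13)^2.
Expand and rearrange: x^2 - 30x + 104 = 0.
Solving gives x = 26 or x = 4.
Check each candidate in the original equation:
  x = 26: sqrt(169) = 13, while -x + 13 = -13 — extraneous.
  x = 4: sqrt(81) = 9, while -x + 13 = 9 — valid.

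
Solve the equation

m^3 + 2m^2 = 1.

Rearrange: m^3 + 2m^2 - 1 = 0.
Possible rational roots are divisors of -1. Testing m = -1 gives 0, so (m + 1) is a factor.
Divide: m^3 + 2m^2 - 1 = (m + 1)(m^2 + m - 1).
Apply the quadratic formula to m^2 + m - 1 = 0: m = (-1 +/- sqrt(5))/2, i.e. m ~= 0.618 or m ~= -1.618.

m = -1.618 or m = -1 or m = 0.618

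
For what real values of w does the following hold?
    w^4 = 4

Let u = w^2. The equation becomes u^2 - 4 = 0.
Factor: (u + 2)(u - 2) = 0, so u = -2 or u = 2.
w^2 = -2 < 0 has no real solution.
w^2 = 2 gives w = +/-sqrt(2) ~= +/-1.4142.

w = -1.4142 or w = 1.4142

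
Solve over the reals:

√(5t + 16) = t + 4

Square both sides: 5t + 16 = (t + 4)².
Expand and rearrange: t² + 3t = 0.
Solving gives t = 0 or t = -3.
Check each candidate in the original equation:
  t = 0: √(16) = 4, while t + 4 = 4 — valid.
  t = -3: √(1) = 1, while t + 4 = 1 — valid.

t = -3 or t = 0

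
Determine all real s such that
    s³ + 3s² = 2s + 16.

s = 2

Rearrange: s³ + 3s² - 2s - 16 = 0.
Possible rational roots are divisors of -16. Testing s = 2 gives 0, so (s - 2) is a factor.
Divide: s³ + 3s² - 2s - 16 = (s - 2)(s² + 5s + 8).
The quadratic s² + 5s + 8 has discriminant -7 < 0, so no further real roots.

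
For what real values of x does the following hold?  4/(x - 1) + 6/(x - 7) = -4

Multiply both sides by (x - 1)(x - 7):
4(x - 7) + 6(x - 1) = -4(x - 1)(x - 7).
Expand and collect terms: -4x² + 22x + 6 = 0.
By the quadratic formula, x = (-22 ± √580) / -8, so x ≈ -0.2604 or x ≈ 5.7604.
Neither value makes a denominator zero (x ≠ 1, x ≠ 7), so both are valid.

x = -0.2604 or x = 5.7604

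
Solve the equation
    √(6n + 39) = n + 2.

n = 7

Square both sides: 6n + 39 = (n + 2)².
Expand and rearrange: n² - 2n - 35 = 0.
Solving gives n = 7 or n = -5.
Check each candidate in the original equation:
  n = 7: √(81) = 9, while n + 2 = 9 — valid.
  n = -5: √(9) = 3, while n + 2 = -3 — extraneous.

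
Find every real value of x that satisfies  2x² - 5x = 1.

x = -0.1861 or x = 2.6861

Rearrange to standard form: 2x² - 5x - 1 = 0.
Discriminant: (-5)² − 4·2·(-1) = 33.
Quadratic formula: x = (5 ± √33) / 4.
So x = 5/4 + √(33)/4 ≈ 2.6861 or x = 5/4 - √(33)/4 ≈ -0.1861.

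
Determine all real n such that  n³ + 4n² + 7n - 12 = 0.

n = 1

Possible rational roots are divisors of -12. Testing n = 1 gives 0, so (n - 1) is a factor.
Divide: n³ + 4n² + 7n - 12 = (n - 1)(n² + 5n + 12).
The quadratic n² + 5n + 12 has discriminant -23 < 0, so no further real roots.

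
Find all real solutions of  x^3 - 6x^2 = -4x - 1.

Rearrange: x^3 - 6x^2 + 4x + 1 = 0.
Possible rational roots are divisors of 1. Testing x = 1 gives 0, so (x - 1) is a factor.
Divide: x^3 - 6x^2 + 4x + 1 = (x - 1)(x^2 - 5x - 1).
Apply the quadratic formula to x^2 - 5x - 1 = 0: x = (5 +/- sqrt(29))/2, i.e. x ~= 5.1926 or x ~= -0.1926.

x = -0.1926 or x = 1 or x = 5.1926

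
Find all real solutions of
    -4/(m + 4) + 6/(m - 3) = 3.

Multiply both sides by (m + 4)(m - 3):
-4(m - 3) + 6(m + 4) = 3(m + 4)(m - 3).
Expand and collect terms: 3m^2 + m - 72 = 0.
By the quadratic formula, m = (-1 +/- sqrt(865)) / 6, so m ~= 4.7351 or m ~= -5.0685.
Neither value makes a denominator zero (m != -4, m != 3), so both are valid.

m = -5.0685 or m = 4.7351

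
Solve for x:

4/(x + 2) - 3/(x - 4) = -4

Multiply both sides by (x + 2)(x - 4):
4(x - 4) - 3(x + 2) = -4(x + 2)(x - 4).
Expand and collect terms: -4x² + 7x + 54 = 0.
By the quadratic formula, x = (-7 ± √913) / -8, so x ≈ -2.902 or x ≈ 4.652.
Neither value makes a denominator zero (x ≠ -2, x ≠ 4), so both are valid.

x = -2.902 or x = 4.652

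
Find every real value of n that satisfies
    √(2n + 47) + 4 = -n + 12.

n = 1

Isolate the radical: √(2n + 47) = -n + 8.
Square both sides: 2n + 47 = (-n + 8)².
Expand and rearrange: n² - 18n + 17 = 0.
Solving gives n = 17 or n = 1.
Check each candidate in the original equation:
  n = 17: √(81) = 9, while -n + 8 = -9 — extraneous.
  n = 1: √(49) = 7, while -n + 8 = 7 — valid.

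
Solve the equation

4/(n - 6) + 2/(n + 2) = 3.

n = -1.4347 or n = 7.4347

Multiply both sides by (n - 6)(n + 2):
4(n + 2) + 2(n - 6) = 3(n - 6)(n + 2).
Expand and collect terms: 3n^2 - 18n - 32 = 0.
By the quadratic formula, n = (18 +/- sqrt(708)) / 6, so n ~= 7.4347 or n ~= -1.4347.
Neither value makes a denominator zero (n != 6, n != -2), so both are valid.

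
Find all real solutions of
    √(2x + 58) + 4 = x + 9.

Isolate the radical: √(2x + 58) = x + 5.
Square both sides: 2x + 58 = (x + 5)².
Expand and rearrange: x² + 8x - 33 = 0.
Solving gives x = 3 or x = -11.
Check each candidate in the original equation:
  x = 3: √(64) = 8, while x + 5 = 8 — valid.
  x = -11: √(36) = 6, while x + 5 = -6 — extraneous.

x = 3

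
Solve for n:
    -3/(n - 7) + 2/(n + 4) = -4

Multiply both sides by (n - 7)(n + 4):
-3(n + 4) + 2(n - 7) = -4(n - 7)(n + 4).
Expand and collect terms: -4n² + 13n + 138 = 0.
By the quadratic formula, n = (-13 ± √2377) / -8, so n ≈ -4.4693 or n ≈ 7.7193.
Neither value makes a denominator zero (n ≠ 7, n ≠ -4), so both are valid.

n = -4.4693 or n = 7.7193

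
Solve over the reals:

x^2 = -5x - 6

x = -3 or x = -2

Bring every term to one side: x^2 + 5x + 6 = 0.
Factor: (x + 2)(x + 3) = 0.
So x = -2 or x = -3.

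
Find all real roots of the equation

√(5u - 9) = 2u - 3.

u = 2 or u = 2.25

Square both sides: 5u - 9 = (2u - 3)².
Expand and rearrange: 4u² - 17u + 18 = 0.
Solving gives u = 2.25 or u = 2.
Check each candidate in the original equation:
  u = 2.25: √(2.25) = 1.5, while 2u - 3 = 1.5 — valid.
  u = 2: √(1) = 1, while 2u - 3 = 1 — valid.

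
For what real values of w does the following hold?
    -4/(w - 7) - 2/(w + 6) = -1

Multiply both sides by (w - 7)(w + 6):
-4(w + 6) - 2(w - 7) = -(w - 7)(w + 6).
Expand and collect terms: -w^2 + 7w + 52 = 0.
By the quadratic formula, w = (-7 +/- sqrt(257)) / -2, so w ~= -4.5156 or w ~= 11.5156.
Neither value makes a denominator zero (w != 7, w != -6), so both are valid.

w = -4.5156 or w = 11.5156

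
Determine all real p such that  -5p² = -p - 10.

p = -1.3177 or p = 1.5177

Rearrange to standard form: -5p² + p + 10 = 0.
Discriminant: (1)² − 4·(-5)·10 = 201.
Quadratic formula: p = (-1 ± √201) / (-10).
So p = 1/10 - √(201)/10 ≈ -1.3177 or p = 1/10 + √(201)/10 ≈ 1.5177.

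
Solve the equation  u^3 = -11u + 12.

u = 1

Rearrange: u^3 + 11u - 12 = 0.
Possible rational roots are divisors of -12. Testing u = 1 gives 0, so (u - 1) is a factor.
Divide: u^3 + 11u - 12 = (u - 1)(u^2 + u + 12).
The quadratic u^2 + u + 12 has discriminant -47 < 0, so no further real roots.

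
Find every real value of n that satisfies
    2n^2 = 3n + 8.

Rearrange to standard form: 2n^2 - 3n - 8 = 0.
Discriminant: (-3)^2 - 4*2*(-8) = 73.
Quadratic formula: n = (3 +/- sqrt(73)) / 4.
So n = 3/4 + sqrt(73)/4 ~= 2.886 or n = 3/4 - sqrt(73)/4 ~= -1.386.

n = -1.386 or n = 2.886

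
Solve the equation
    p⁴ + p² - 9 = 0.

p = -1.5942 or p = 1.5942

Let u = p². The equation becomes u² + u - 9 = 0.
By the quadratic formula, u = -1/2 + √(37)/2 or u = -√(37)/2 - 1/2.
p² = -1/2 + √(37)/2 gives p = ±√(-1/2 + √(37)/2) ≈ ±1.5942.
p² = -√(37)/2 - 1/2 < 0 has no real solution.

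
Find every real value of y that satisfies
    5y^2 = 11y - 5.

Rearrange to standard form: 5y^2 - 11y + 5 = 0.
Discriminant: (-11)^2 - 4*5*5 = 21.
Quadratic formula: y = (11 +/- sqrt(21)) / 10.
So y = sqrt(21)/10 + 11/10 ~= 1.5583 or y = 11/10 - sqrt(21)/10 ~= 0.6417.

y = 0.6417 or y = 1.5583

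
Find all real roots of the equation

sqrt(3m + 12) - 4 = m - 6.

m = 8

Isolate the radical: sqrt(3m + 12) = m - 2.
Square both sides: 3m + 12 = (m - 2)^2.
Expand and rearrange: m^2 - 7m - 8 = 0.
Solving gives m = 8 or m = -1.
Check each candidate in the original equation:
  m = 8: sqrt(36) = 6, while m - 2 = 6 — valid.
  m = -1: sqrt(9) = 3, while m - 2 = -3 — extraneous.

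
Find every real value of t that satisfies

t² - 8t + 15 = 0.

Factor: (t - 3)(t - 5) = 0.
So t = 3 or t = 5.

t = 3 or t = 5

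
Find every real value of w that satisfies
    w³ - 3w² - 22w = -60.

w = -4.6056 or w = 2.6056 or w = 5

Rearrange: w³ - 3w² - 22w + 60 = 0.
Possible rational roots are divisors of 60. Testing w = 5 gives 0, so (w - 5) is a factor.
Divide: w³ - 3w² - 22w + 60 = (w - 5)(w² + 2w - 12).
Apply the quadratic formula to w² + 2w - 12 = 0: w = (-2 ± √52)/2, i.e. w ≈ 2.6056 or w ≈ -4.6056.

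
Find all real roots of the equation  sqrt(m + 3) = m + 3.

Square both sides: m + 3 = (m + 3)^2.
Expand and rearrange: m^2 + 5m + 6 = 0.
Solving gives m = -2 or m = -3.
Check each candidate in the original equation:
  m = -2: sqrt(1) = 1, while m + 3 = 1 — valid.
  m = -3: sqrt(0) = 0, while m + 3 = 0 — valid.

m = -3 or m = -2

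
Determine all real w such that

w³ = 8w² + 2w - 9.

w = -1.1098 or w = 1 or w = 8.1098

Rearrange: w³ - 8w² - 2w + 9 = 0.
Possible rational roots are divisors of 9. Testing w = 1 gives 0, so (w - 1) is a factor.
Divide: w³ - 8w² - 2w + 9 = (w - 1)(w² - 7w - 9).
Apply the quadratic formula to w² - 7w - 9 = 0: w = (7 ± √85)/2, i.e. w ≈ 8.1098 or w ≈ -1.1098.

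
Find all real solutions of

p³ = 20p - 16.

p = -4.8284 or p = 0.8284 or p = 4

Rearrange: p³ - 20p + 16 = 0.
Possible rational roots are divisors of 16. Testing p = 4 gives 0, so (p - 4) is a factor.
Divide: p³ - 20p + 16 = (p - 4)(p² + 4p - 4).
Apply the quadratic formula to p² + 4p - 4 = 0: p = (-4 ± √32)/2, i.e. p ≈ 0.8284 or p ≈ -4.8284.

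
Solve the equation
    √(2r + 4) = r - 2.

Square both sides: 2r + 4 = (r - 2)².
Expand and rearrange: r² - 6r = 0.
Solving gives r = 6 or r = 0.
Check each candidate in the original equation:
  r = 6: √(16) = 4, while r - 2 = 4 — valid.
  r = 0: √(4) = 2, while r - 2 = -2 — extraneous.

r = 6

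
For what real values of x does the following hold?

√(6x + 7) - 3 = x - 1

x = -1 or x = 3

Isolate the radical: √(6x + 7) = x + 2.
Square both sides: 6x + 7 = (x + 2)².
Expand and rearrange: x² - 2x - 3 = 0.
Solving gives x = 3 or x = -1.
Check each candidate in the original equation:
  x = 3: √(25) = 5, while x + 2 = 5 — valid.
  x = -1: √(1) = 1, while x + 2 = 1 — valid.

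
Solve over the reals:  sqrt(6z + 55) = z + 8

z = -1

Square both sides: 6z + 55 = (z + 8)^2.
Expand and rearrange: z^2 + 10z + 9 = 0.
Solving gives z = -1 or z = -9.
Check each candidate in the original equation:
  z = -1: sqrt(49) = 7, while z + 8 = 7 — valid.
  z = -9: sqrt(1) = 1, while z + 8 = -1 — extraneous.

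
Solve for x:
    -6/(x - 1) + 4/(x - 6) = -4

x = 3.5 or x = 4

Multiply both sides by (x - 1)(x - 6):
-6(x - 6) + 4(x - 1) = -4(x - 1)(x - 6).
Expand and collect terms: -4x² + 30x - 56 = 0.
Factor or apply the quadratic formula: x = 3.5 or x = 4.
Neither value makes a denominator zero (x ≠ 1, x ≠ 6), so both are valid.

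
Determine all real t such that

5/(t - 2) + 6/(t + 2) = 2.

t = -0.5 or t = 6

Multiply both sides by (t - 2)(t + 2):
5(t + 2) + 6(t - 2) = 2(t - 2)(t + 2).
Expand and collect terms: 2t² - 11t - 6 = 0.
Factor or apply the quadratic formula: t = 6 or t = -0.5.
Neither value makes a denominator zero (t ≠ 2, t ≠ -2), so both are valid.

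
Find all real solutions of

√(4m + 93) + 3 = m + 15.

m = -3

Isolate the radical: √(4m + 93) = m + 12.
Square both sides: 4m + 93 = (m + 12)².
Expand and rearrange: m² + 20m + 51 = 0.
Solving gives m = -3 or m = -17.
Check each candidate in the original equation:
  m = -3: √(81) = 9, while m + 12 = 9 — valid.
  m = -17: √(25) = 5, while m + 12 = -5 — extraneous.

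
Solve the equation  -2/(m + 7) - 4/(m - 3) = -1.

m = -5.6332 or m = 7.6332

Multiply both sides by (m + 7)(m - 3):
-2(m - 3) - 4(m + 7) = -(m + 7)(m - 3).
Expand and collect terms: -m² + 2m + 43 = 0.
By the quadratic formula, m = (-2 ± √176) / -2, so m ≈ -5.6332 or m ≈ 7.6332.
Neither value makes a denominator zero (m ≠ -7, m ≠ 3), so both are valid.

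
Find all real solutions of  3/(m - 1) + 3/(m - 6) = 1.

m = 2.5949 or m = 10.4051

Multiply both sides by (m - 1)(m - 6):
3(m - 6) + 3(m - 1) = (m - 1)(m - 6).
Expand and collect terms: m^2 - 13m + 27 = 0.
By the quadratic formula, m = (13 +/- sqrt(61)) / 2, so m ~= 10.4051 or m ~= 2.5949.
Neither value makes a denominator zero (m != 1, m != 6), so both are valid.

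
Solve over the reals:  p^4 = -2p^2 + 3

Let u = p^2. The equation becomes u^2 + 2u - 3 = 0.
Factor: (u - 1)(u + 3) = 0, so u = 1 or u = -3.
p^2 = 1 gives p = +/-1.
p^2 = -3 < 0 has no real solution.

p = -1 or p = 1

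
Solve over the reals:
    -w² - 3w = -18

Bring every term to one side: -w² - 3w + 18 = 0.
Factor: -1(w - 3)(w + 6) = 0.
So w = 3 or w = -6.

w = -6 or w = 3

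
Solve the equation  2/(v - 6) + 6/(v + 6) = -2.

v = -9.2111 or v = 5.2111

Multiply both sides by (v - 6)(v + 6):
2(v + 6) + 6(v - 6) = -2(v - 6)(v + 6).
Expand and collect terms: -2v^2 - 8v + 96 = 0.
By the quadratic formula, v = (8 +/- sqrt(832)) / -4, so v ~= -9.2111 or v ~= 5.2111.
Neither value makes a denominator zero (v != 6, v != -6), so both are valid.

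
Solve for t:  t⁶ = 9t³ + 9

t = -0.9685 or t = 2.1478

Let u = t³. The equation becomes u² - 9u - 9 = 0.
By the quadratic formula, u = 9/2 + 3·√(13)/2 or u = 9/2 - 3·√(13)/2.
t³ = 9/2 + 3·√(13)/2 gives t = ∛(9/2 + 3·√(13)/2) ≈ 2.1478.
t³ = 9/2 - 3·√(13)/2 gives t = -∛(-9/2 + 3·√(13)/2) ≈ -0.9685.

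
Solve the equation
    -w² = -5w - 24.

w = -3 or w = 8

Bring every term to one side: -w² + 5w + 24 = 0.
Factor: -1(w + 3)(w - 8) = 0.
So w = -3 or w = 8.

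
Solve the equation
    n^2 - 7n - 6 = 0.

Discriminant: (-7)^2 - 4*1*(-6) = 73.
Quadratic formula: n = (7 +/- sqrt(73)) / 2.
So n = 7/2 + sqrt(73)/2 ~= 7.772 or n = 7/2 - sqrt(73)/2 ~= -0.772.

n = -0.772 or n = 7.772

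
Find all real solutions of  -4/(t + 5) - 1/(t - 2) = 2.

Multiply both sides by (t + 5)(t - 2):
-4(t - 2) - (t + 5) = 2(t + 5)(t - 2).
Expand and collect terms: 2t² + 11t - 23 = 0.
By the quadratic formula, t = (-11 ± √305) / 4, so t ≈ 1.6161 or t ≈ -7.1161.
Neither value makes a denominator zero (t ≠ -5, t ≠ 2), so both are valid.

t = -7.1161 or t = 1.6161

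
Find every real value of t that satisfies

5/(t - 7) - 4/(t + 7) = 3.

Multiply both sides by (t - 7)(t + 7):
5(t + 7) - 4(t - 7) = 3(t - 7)(t + 7).
Expand and collect terms: 3t² - t - 210 = 0.
By the quadratic formula, t = (1 ± √2521) / 6, so t ≈ 8.5349 or t ≈ -8.2016.
Neither value makes a denominator zero (t ≠ 7, t ≠ -7), so both are valid.

t = -8.2016 or t = 8.5349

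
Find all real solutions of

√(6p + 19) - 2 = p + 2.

p = -3 or p = 1

Isolate the radical: √(6p + 19) = p + 4.
Square both sides: 6p + 19 = (p + 4)².
Expand and rearrange: p² + 2p - 3 = 0.
Solving gives p = 1 or p = -3.
Check each candidate in the original equation:
  p = 1: √(25) = 5, while p + 4 = 5 — valid.
  p = -3: √(1) = 1, while p + 4 = 1 — valid.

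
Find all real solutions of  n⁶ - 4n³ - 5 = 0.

Let u = n³. The equation becomes u² - 4u - 5 = 0.
Factor: (u + 1)(u - 5) = 0, so u = -1 or u = 5.
n³ = -1 gives n = -1.
n³ = 5 gives n = ∛(5) ≈ 1.71.

n = -1 or n = 1.71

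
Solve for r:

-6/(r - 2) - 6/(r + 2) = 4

Multiply both sides by (r - 2)(r + 2):
-6(r + 2) - 6(r - 2) = 4(r - 2)(r + 2).
Expand and collect terms: 4r^2 + 12r - 16 = 0.
Factor or apply the quadratic formula: r = 1 or r = -4.
Neither value makes a denominator zero (r != 2, r != -2), so both are valid.

r = -4 or r = 1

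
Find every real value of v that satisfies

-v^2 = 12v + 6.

v = -11.4772 or v = -0.5228

Rearrange to standard form: -v^2 - 12v - 6 = 0.
Discriminant: (-12)^2 - 4*(-1)*(-6) = 120.
Quadratic formula: v = (12 +/- sqrt(120)) / (-2).
So v = -6 - sqrt(30) ~= -11.4772 or v = -6 + sqrt(30) ~= -0.5228.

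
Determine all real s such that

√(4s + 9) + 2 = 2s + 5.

s = 0

Isolate the radical: √(4s + 9) = 2s + 3.
Square both sides: 4s + 9 = (2s + 3)².
Expand and rearrange: 4s² + 8s = 0.
Solving gives s = 0 or s = -2.
Check each candidate in the original equation:
  s = 0: √(9) = 3, while 2s + 3 = 3 — valid.
  s = -2: √(1) = 1, while 2s + 3 = -1 — extraneous.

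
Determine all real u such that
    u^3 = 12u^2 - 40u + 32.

Rearrange: u^3 - 12u^2 + 40u - 32 = 0.
Possible rational roots are divisors of -32. Testing u = 4 gives 0, so (u - 4) is a factor.
Divide: u^3 - 12u^2 + 40u - 32 = (u - 4)(u^2 - 8u + 8).
Apply the quadratic formula to u^2 - 8u + 8 = 0: u = (8 +/- sqrt(32))/2, i.e. u ~= 6.8284 or u ~= 1.1716.

u = 1.1716 or u = 4 or u = 6.8284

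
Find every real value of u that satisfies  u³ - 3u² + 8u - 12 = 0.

u = 2

Possible rational roots are divisors of -12. Testing u = 2 gives 0, so (u - 2) is a factor.
Divide: u³ - 3u² + 8u - 12 = (u - 2)(u² - u + 6).
The quadratic u² - u + 6 has discriminant -23 < 0, so no further real roots.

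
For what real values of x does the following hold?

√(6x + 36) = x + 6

Square both sides: 6x + 36 = (x + 6)².
Expand and rearrange: x² + 6x = 0.
Solving gives x = 0 or x = -6.
Check each candidate in the original equation:
  x = 0: √(36) = 6, while x + 6 = 6 — valid.
  x = -6: √(0) = 0, while x + 6 = 0 — valid.

x = -6 or x = 0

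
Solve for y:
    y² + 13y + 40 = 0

y = -8 or y = -5

Factor: (y + 8)(y + 5) = 0.
So y = -8 or y = -5.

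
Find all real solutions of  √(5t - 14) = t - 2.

t = 3 or t = 6

Square both sides: 5t - 14 = (t - 2)².
Expand and rearrange: t² - 9t + 18 = 0.
Solving gives t = 6 or t = 3.
Check each candidate in the original equation:
  t = 6: √(16) = 4, while t - 2 = 4 — valid.
  t = 3: √(1) = 1, while t - 2 = 1 — valid.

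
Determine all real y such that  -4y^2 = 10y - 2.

Rearrange to standard form: -4y^2 - 10y + 2 = 0.
Discriminant: (-10)^2 - 4*(-4)*2 = 132.
Quadratic formula: y = (10 +/- sqrt(132)) / (-8).
So y = -sqrt(33)/4 - 5/4 ~= -2.6861 or y = -5/4 + sqrt(33)/4 ~= 0.1861.

y = -2.6861 or y = 0.1861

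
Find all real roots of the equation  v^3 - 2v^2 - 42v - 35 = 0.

Possible rational roots are divisors of -35. Testing v = -5 gives 0, so (v + 5) is a factor.
Divide: v^3 - 2v^2 - 42v - 35 = (v + 5)(v^2 - 7v - 7).
Apply the quadratic formula to v^2 - 7v - 7 = 0: v = (7 +/- sqrt(77))/2, i.e. v ~= 7.8875 or v ~= -0.8875.

v = -5 or v = -0.8875 or v = 7.8875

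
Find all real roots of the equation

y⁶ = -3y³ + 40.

y = -2 or y = 1.71

Let u = y³. The equation becomes u² + 3u - 40 = 0.
Factor: (u - 5)(u + 8) = 0, so u = 5 or u = -8.
y³ = 5 gives y = ∛(5) ≈ 1.71.
y³ = -8 gives y = -2.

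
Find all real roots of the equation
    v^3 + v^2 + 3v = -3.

v = -1

Rearrange: v^3 + v^2 + 3v + 3 = 0.
Possible rational roots are divisors of 3. Testing v = -1 gives 0, so (v + 1) is a factor.
Divide: v^3 + v^2 + 3v + 3 = (v + 1)(v^2 + 3).
The quadratic v^2 + 3 has discriminant -12 < 0, so no further real roots.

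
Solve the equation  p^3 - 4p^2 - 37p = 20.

p = -4 or p = -0.5826 or p = 8.5826

Rearrange: p^3 - 4p^2 - 37p - 20 = 0.
Possible rational roots are divisors of -20. Testing p = -4 gives 0, so (p + 4) is a factor.
Divide: p^3 - 4p^2 - 37p - 20 = (p + 4)(p^2 - 8p - 5).
Apply the quadratic formula to p^2 - 8p - 5 = 0: p = (8 +/- sqrt(84))/2, i.e. p ~= 8.5826 or p ~= -0.5826.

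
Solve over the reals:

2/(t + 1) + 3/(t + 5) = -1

Multiply both sides by (t + 1)(t + 5):
2(t + 5) + 3(t + 1) = -(t + 1)(t + 5).
Expand and collect terms: -t² - 11t - 18 = 0.
Factor or apply the quadratic formula: t = -9 or t = -2.
Neither value makes a denominator zero (t ≠ -1, t ≠ -5), so both are valid.

t = -9 or t = -2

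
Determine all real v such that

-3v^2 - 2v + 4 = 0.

v = -1.5352 or v = 0.8685

Discriminant: (-2)^2 - 4*(-3)*4 = 52.
Quadratic formula: v = (2 +/- sqrt(52)) / (-6).
So v = -sqrt(13)/3 - 1/3 ~= -1.5352 or v = -1/3 + sqrt(13)/3 ~= 0.8685.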